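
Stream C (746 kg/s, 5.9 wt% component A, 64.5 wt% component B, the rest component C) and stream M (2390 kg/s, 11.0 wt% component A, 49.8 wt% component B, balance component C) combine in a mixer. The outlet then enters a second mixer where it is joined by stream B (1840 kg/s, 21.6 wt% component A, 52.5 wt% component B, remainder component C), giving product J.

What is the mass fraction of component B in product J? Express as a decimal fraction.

0.5300

Overall, product flow = 4976 kg/s.
component B in = 746×0.645 + 2390×0.498 + 1840×0.525 = 2637.4 kg/s.
component B fraction in J = 0.5300.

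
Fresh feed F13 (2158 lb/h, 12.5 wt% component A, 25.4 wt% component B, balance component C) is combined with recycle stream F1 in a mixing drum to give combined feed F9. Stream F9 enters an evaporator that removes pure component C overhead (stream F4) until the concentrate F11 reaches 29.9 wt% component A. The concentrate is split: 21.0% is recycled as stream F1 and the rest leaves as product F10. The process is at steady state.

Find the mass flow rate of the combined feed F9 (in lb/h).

Overall component A balance (none leaves overhead): component A in fresh feed = component A in product, i.e. 2158×0.125 = (1−0.210)·F11·0.299.
F11 = 269.75/(0.299×0.790) = 1142 lb/h.
Recycle F1 = 0.210×1142 = 239.82 lb/h.
Combined feed F9 = 2158 + 239.82 = 2397.8 lb/h.

2398 lb/h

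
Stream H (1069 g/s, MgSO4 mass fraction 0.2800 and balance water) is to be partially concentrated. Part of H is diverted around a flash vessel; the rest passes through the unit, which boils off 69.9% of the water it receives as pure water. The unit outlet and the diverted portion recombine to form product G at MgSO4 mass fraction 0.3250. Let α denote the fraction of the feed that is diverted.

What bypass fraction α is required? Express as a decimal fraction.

All 1069×0.280 = 299.32 g/s of MgSO4 reaches G, so G = 299.32/0.325 = 920.98 g/s and vapour = 148.02 g/s.
The evaporator receives (1−α)·1069 of feed at 0.720 water and removes 0.699 of that water:
0.699×0.720×(1−α)×1069 = 148.02
(1−α) = 148.02/538.01 = 0.2751;  α = 0.7249.

0.725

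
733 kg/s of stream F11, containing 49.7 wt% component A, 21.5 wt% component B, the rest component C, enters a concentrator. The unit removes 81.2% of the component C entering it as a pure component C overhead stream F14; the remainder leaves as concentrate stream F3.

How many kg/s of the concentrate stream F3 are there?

561.6 kg/s

component C entering = 733×0.288 = 211.1 kg/s; overhead removed = 0.812×211.1 = 171.42 kg/s.
Concentrate = 733 − 171.42 = 561.58 kg/s.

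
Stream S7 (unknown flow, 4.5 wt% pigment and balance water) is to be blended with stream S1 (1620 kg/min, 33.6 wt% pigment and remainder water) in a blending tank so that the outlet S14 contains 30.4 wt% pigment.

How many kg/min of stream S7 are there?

200.2 kg/min

Let S7 be the unknown flow. Total out = 1620 + S7.
pigment balance: 544.32 + 0.045·S7 = 0.304·(1620 + S7)
(0.045 − 0.304)·S7 = 0.304×1620 − 544.32 = -51.84
S7 = -51.84 / -0.259 = 200.15 kg/min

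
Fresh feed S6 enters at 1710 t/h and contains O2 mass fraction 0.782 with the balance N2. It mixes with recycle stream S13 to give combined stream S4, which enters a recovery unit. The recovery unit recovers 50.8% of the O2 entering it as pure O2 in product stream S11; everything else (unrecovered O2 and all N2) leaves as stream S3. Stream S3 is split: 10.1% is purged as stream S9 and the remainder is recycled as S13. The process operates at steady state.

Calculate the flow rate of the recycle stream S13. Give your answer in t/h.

4379 t/h

N2 enters only via S6 and leaves only via the purge: 1710×0.218 = 0.101×(N2 in S3), and the recovery unit passes all N2, so N2 in S4 = N2 in S3 = 3690.9 t/h.
O2 in S4: m_A = 1710×0.782 + (1−0.101)·(1−0.508)·m_A, so m_A = 1337.2/0.5577 = 2397.8 t/h.
S3 = (1−0.508)×2397.8 + 3690.9 = 4870.6 t/h.
Recycle S13 = (1−0.101)×4870.6 = 4378.7 t/h.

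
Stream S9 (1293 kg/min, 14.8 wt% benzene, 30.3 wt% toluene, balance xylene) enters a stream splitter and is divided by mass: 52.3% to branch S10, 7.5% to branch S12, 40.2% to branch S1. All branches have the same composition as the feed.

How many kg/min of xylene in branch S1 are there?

Branch S1 total = 0.402×1293 = 519.79 kg/min.
xylene in S1 = 0.549×519.79 = 285.36 kg/min.

285.4 kg/min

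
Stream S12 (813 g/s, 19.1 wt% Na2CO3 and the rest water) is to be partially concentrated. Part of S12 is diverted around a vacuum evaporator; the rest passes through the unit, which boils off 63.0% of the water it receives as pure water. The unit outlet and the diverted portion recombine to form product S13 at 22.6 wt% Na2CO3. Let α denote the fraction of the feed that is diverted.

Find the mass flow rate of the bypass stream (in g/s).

566 g/s

All 813×0.191 = 155.28 g/s of Na2CO3 reaches S13, so S13 = 155.28/0.226 = 687.09 g/s and vapour = 125.91 g/s.
The evaporator receives (1−α)·813 of feed at 0.809 water and removes 0.630 of that water:
0.630×0.809×(1−α)×813 = 125.91
(1−α) = 125.91/414.36 = 0.3039;  α = 0.6961.
Bypass flow = 0.6961×813 = 565.96 g/s.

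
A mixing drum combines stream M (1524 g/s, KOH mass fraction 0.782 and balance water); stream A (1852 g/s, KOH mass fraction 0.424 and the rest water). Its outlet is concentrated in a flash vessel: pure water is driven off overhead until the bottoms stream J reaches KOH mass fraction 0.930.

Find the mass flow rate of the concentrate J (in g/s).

2126 g/s

KOH entering = 1524×0.782 + 1852×0.424 = 1977 g/s.
All KOH reports to J, so J = 1977/0.930 = 2125.8 g/s.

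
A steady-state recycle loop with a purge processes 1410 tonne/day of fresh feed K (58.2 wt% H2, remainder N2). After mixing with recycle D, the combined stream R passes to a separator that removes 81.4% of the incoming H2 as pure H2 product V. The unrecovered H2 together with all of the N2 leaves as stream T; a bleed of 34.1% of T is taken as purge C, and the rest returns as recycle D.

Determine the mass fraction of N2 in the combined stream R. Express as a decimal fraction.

0.6489

N2 enters only via K and leaves only via the purge: 1410×0.418 = 0.341×(N2 in T), and the separator passes all N2, so N2 in R = N2 in T = 1728.4 tonne/day.
H2 in R: m_A = 1410×0.582 + (1−0.341)·(1−0.814)·m_A, so m_A = 820.62/0.8774 = 935.26 tonne/day.
R = 935.26 + 1728.4 = 2663.6 tonne/day.
N2 fraction in R = 1728.4/2663.6 = 0.6489.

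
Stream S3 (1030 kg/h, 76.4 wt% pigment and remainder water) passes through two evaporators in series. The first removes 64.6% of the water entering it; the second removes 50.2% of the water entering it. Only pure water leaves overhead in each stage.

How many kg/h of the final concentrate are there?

water in feed = 1030×0.236 = 243.08 kg/h.
After stage 1: water left = (1−0.646)×243.08 = 86.05; stream total = 872.97 kg/h.
After stage 2: water left = (1−0.502)×86.05 = 42.853; final concentrate = 829.77 kg/h.

829.8 kg/h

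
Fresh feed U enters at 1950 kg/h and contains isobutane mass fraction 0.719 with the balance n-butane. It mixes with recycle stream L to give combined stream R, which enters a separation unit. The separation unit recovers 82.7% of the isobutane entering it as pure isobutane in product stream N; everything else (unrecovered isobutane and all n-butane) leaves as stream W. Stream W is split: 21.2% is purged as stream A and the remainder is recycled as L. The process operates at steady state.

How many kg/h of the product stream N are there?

isobutane in R: m_A = 1950×0.719 + (1−0.212)·(1−0.827)·m_A, so m_A = 1402/0.8637 = 1623.4 kg/h.
Product N = 0.827×1623.4 = 1342.5 kg/h.

1343 kg/h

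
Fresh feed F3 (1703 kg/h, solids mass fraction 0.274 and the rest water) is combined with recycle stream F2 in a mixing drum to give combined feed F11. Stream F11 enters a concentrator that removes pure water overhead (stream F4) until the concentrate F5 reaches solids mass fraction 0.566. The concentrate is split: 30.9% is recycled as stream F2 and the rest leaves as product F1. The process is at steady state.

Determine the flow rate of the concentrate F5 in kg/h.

1193 kg/h

Overall solids balance (none leaves overhead): solids in fresh feed = solids in product, i.e. 1703×0.274 = (1−0.309)·F5·0.566.
F5 = 466.62/(0.566×0.691) = 1193.1 kg/h.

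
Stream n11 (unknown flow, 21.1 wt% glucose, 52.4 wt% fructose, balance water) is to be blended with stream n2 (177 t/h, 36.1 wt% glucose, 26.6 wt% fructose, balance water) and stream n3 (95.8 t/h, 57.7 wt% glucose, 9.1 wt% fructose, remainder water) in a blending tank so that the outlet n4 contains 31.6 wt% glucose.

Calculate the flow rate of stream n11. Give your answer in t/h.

Let n11 be the unknown flow. Total out = 272.8 + n11.
glucose balance: 119.17 + 0.211·n11 = 0.316·(272.8 + n11)
(0.211 − 0.316)·n11 = 0.316×272.8 − 119.17 = -32.969
n11 = -32.969 / -0.105 = 313.99 t/h

314 t/h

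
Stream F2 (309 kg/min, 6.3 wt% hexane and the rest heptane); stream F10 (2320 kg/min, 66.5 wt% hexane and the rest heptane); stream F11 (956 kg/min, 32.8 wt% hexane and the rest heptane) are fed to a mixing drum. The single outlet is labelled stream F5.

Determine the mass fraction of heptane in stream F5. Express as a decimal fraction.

Total flow out = 309 + 2320 + 956 = 3585 kg/min.
heptane in = 309×0.937 + 2320×0.335 + 956×0.672 = 1709.2 kg/min.
heptane mass fraction in F5 = 1709.2/3585 = 0.477.

0.477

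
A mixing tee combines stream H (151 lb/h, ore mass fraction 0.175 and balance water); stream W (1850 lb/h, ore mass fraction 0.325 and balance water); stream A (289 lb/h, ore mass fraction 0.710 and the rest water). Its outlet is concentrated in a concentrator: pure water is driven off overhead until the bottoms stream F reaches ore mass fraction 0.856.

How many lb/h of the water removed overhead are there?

ore entering = 151×0.175 + 1850×0.325 + 289×0.710 = 832.87 lb/h.
All ore reports to F, so F = 832.87/0.856 = 972.97 lb/h.
Total feed = 2290 lb/h; overhead = 2290 − 972.97 = 1317 lb/h.

1317 lb/h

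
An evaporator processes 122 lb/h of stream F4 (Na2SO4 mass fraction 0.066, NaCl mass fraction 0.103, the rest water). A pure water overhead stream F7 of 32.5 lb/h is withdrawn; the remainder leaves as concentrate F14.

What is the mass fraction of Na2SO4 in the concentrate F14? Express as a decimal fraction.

Na2SO4 is not removed: 122×0.066 = 8.052 lb/h of Na2SO4 enters F14.
Concentrate = 122 − 32.5 = 89.5 lb/h.
Mass fraction = 8.052/89.5 = 0.090.

0.090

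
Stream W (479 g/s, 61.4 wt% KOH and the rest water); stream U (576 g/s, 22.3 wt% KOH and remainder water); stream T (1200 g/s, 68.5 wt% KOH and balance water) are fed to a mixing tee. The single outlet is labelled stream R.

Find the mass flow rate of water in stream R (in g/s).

1010 g/s

water out = water in = 479×0.386 + 576×0.777 + 1200×0.315 = 1010.4 g/s.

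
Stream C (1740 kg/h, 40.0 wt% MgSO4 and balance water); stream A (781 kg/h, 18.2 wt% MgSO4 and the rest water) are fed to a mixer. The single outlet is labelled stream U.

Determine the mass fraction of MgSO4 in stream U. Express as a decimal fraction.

Total flow out = 1740 + 781 = 2521 kg/h.
MgSO4 in = 1740×0.400 + 781×0.182 = 838.14 kg/h.
MgSO4 mass fraction in U = 838.14/2521 = 0.3325.

0.3325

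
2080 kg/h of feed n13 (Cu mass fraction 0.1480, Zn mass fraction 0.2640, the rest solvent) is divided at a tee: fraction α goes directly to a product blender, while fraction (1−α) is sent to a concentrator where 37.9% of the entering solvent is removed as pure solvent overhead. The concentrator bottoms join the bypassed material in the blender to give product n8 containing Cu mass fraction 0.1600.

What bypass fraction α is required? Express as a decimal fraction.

0.663

All 2080×0.148 = 307.84 kg/h of Cu reaches n8, so n8 = 307.84/0.160 = 1924 kg/h and vapour = 156 kg/h.
The evaporator receives (1−α)·2080 of feed at 0.588 solvent and removes 0.379 of that solvent:
0.379×0.588×(1−α)×2080 = 156
(1−α) = 156/463.53 = 0.3365;  α = 0.6635.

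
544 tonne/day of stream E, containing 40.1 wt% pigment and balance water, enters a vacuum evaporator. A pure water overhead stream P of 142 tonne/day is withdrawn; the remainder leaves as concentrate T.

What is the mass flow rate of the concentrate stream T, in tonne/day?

402 tonne/day

Concentrate = 544 − 142 = 402 tonne/day.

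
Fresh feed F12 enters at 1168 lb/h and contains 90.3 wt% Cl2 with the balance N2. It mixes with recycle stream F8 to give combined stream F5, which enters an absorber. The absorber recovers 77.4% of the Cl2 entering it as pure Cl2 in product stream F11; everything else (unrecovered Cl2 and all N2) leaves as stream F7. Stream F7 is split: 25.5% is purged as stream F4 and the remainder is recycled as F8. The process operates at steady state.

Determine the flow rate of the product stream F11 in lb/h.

981.6 lb/h

Cl2 in F5: m_A = 1168×0.903 + (1−0.255)·(1−0.774)·m_A, so m_A = 1054.7/0.8316 = 1268.2 lb/h.
Product F11 = 0.774×1268.2 = 981.62 lb/h.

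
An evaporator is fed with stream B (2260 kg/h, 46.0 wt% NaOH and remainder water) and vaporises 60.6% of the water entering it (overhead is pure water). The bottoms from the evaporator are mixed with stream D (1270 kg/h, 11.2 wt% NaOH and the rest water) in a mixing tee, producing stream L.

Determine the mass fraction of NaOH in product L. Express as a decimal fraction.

0.4235

Vapour removed = 0.606×0.540×2260 = 739.56 kg/h; concentrate = 1520.4 kg/h.
NaOH reaching the mixer = 1039.6 (from concentrate) + 1270×0.112 = 1181.8 kg/h.
Product flow = 1520.4 + 1270 = 2790.4 kg/h; NaOH fraction = 0.4235.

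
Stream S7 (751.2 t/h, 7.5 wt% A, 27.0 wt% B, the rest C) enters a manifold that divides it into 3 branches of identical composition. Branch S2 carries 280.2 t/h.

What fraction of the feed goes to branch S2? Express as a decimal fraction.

Fraction to S2 = 280.2/751.2 = 0.3730.

0.373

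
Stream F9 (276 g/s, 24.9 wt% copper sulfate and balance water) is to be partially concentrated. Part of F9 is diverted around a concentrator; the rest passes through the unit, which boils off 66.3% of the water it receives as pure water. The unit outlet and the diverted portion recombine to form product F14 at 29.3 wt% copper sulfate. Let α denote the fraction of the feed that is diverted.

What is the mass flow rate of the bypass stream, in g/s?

All 276×0.249 = 68.724 g/s of copper sulfate reaches F14, so F14 = 68.724/0.293 = 234.55 g/s and vapour = 41.447 g/s.
The evaporator receives (1−α)·276 of feed at 0.751 water and removes 0.663 of that water:
0.663×0.751×(1−α)×276 = 41.447
(1−α) = 41.447/137.42 = 0.3016;  α = 0.6984.
Bypass flow = 0.6984×276 = 192.76 g/s.

192.8 g/s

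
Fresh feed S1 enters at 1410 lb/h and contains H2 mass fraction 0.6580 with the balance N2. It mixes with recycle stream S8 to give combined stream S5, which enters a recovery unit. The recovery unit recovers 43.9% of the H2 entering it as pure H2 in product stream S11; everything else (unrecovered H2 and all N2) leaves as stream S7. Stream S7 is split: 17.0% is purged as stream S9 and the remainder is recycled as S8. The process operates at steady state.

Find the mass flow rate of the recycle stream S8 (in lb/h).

N2 enters only via S1 and leaves only via the purge: 1410×0.342 = 0.170×(N2 in S7), and the recovery unit passes all N2, so N2 in S5 = N2 in S7 = 2836.6 lb/h.
H2 in S5: m_A = 1410×0.658 + (1−0.170)·(1−0.439)·m_A, so m_A = 927.78/0.5344 = 1736.2 lb/h.
S7 = (1−0.439)×1736.2 + 2836.6 = 3810.6 lb/h.
Recycle S8 = (1−0.170)×3810.6 = 3162.8 lb/h.

3163 lb/h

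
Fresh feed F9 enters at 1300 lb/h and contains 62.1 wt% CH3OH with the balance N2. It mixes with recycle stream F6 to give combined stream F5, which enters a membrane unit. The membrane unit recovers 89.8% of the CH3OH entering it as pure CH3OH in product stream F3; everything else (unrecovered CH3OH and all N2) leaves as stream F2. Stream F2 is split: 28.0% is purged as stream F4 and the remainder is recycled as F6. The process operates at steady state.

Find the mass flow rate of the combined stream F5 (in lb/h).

N2 enters only via F9 and leaves only via the purge: 1300×0.379 = 0.280×(N2 in F2), and the membrane unit passes all N2, so N2 in F5 = N2 in F2 = 1759.6 lb/h.
CH3OH in F5: m_A = 1300×0.621 + (1−0.280)·(1−0.898)·m_A, so m_A = 807.3/0.9266 = 871.29 lb/h.
F5 = 871.29 + 1759.6 = 2630.9 lb/h.

2631 lb/h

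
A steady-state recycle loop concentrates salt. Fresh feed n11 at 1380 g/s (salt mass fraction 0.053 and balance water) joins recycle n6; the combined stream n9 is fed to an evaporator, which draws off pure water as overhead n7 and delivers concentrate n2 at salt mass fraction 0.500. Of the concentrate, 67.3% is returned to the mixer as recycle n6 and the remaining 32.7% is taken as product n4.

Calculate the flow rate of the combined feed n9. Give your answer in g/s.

1681 g/s

Overall salt balance (none leaves overhead): salt in fresh feed = salt in product, i.e. 1380×0.053 = (1−0.673)·n2·0.500.
n2 = 73.14/(0.500×0.327) = 447.34 g/s.
Recycle n6 = 0.673×447.34 = 301.06 g/s.
Combined feed n9 = 1380 + 301.06 = 1681.1 g/s.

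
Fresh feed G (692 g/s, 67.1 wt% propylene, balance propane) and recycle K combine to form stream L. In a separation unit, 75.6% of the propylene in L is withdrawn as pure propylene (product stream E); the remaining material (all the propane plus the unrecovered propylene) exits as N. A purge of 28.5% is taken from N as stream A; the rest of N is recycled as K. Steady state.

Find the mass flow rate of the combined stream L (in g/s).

propane enters only via G and leaves only via the purge: 692×0.329 = 0.285×(propane in N), and the separation unit passes all propane, so propane in L = propane in N = 798.84 g/s.
propylene in L: m_A = 692×0.671 + (1−0.285)·(1−0.756)·m_A, so m_A = 464.33/0.8255 = 562.46 g/s.
L = 562.46 + 798.84 = 1361.3 g/s.

1361 g/s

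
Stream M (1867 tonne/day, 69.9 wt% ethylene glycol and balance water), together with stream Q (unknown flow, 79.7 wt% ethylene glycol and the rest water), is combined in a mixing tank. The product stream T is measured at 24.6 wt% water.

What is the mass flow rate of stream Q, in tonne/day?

2388 tonne/day

Let Q be the unknown flow. Total out = 1867 + Q.
water balance: 561.97 + 0.203·Q = 0.246·(1867 + Q)
(0.203 − 0.246)·Q = 0.246×1867 − 561.97 = -102.69
Q = -102.69 / -0.043 = 2388 tonne/day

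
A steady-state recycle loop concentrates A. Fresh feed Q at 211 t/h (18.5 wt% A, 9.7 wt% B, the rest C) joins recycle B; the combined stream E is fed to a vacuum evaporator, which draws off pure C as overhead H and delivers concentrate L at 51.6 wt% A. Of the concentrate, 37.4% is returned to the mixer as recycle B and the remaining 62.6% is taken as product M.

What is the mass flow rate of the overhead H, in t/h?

Overall A balance (none leaves overhead): A in fresh feed = A in product, i.e. 211×0.185 = (1−0.374)·L·0.516.
L = 39.035/(0.516×0.626) = 120.85 t/h.
Recycle B = 0.374×120.85 = 45.196 t/h.
Combined feed E = 211 + 45.196 = 256.2 t/h.
Overhead H = E − L = 256.2 − 120.85 = 135.35 t/h.

135.4 t/h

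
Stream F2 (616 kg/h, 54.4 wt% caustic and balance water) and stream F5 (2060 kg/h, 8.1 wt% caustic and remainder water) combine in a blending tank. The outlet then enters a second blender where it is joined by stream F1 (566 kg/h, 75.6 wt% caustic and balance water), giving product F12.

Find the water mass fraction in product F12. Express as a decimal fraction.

Overall, product flow = 3242 kg/h.
water in = 616×0.456 + 2060×0.919 + 566×0.244 = 2312.1 kg/h.
water fraction in F12 = 0.713.

0.713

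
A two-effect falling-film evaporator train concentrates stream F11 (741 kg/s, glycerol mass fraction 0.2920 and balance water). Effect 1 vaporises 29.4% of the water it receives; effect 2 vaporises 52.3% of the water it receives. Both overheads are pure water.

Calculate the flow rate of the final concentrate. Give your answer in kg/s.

water in feed = 741×0.708 = 524.63 kg/s.
After stage 1: water left = (1−0.294)×524.63 = 370.39; stream total = 586.76 kg/s.
After stage 2: water left = (1−0.523)×370.39 = 176.67; final concentrate = 393.05 kg/s.

393 kg/s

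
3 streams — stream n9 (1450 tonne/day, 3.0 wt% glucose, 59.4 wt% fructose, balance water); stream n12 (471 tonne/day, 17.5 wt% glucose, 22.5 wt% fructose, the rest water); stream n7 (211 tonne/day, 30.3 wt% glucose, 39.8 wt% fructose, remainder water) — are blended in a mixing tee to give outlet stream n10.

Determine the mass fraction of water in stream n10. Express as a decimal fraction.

Total flow out = 1450 + 471 + 211 = 2132 tonne/day.
water in = 1450×0.376 + 471×0.600 + 211×0.299 = 890.89 tonne/day.
water mass fraction in n10 = 890.89/2132 = 0.418.

0.418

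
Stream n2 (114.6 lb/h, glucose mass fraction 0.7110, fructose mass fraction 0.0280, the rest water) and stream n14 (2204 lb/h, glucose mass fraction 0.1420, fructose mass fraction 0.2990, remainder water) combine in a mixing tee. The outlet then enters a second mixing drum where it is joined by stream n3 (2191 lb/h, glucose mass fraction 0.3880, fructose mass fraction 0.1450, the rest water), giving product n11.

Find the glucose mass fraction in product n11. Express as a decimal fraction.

Overall, product flow = 4509.6 lb/h.
glucose in = 114.6×0.711 + 2204×0.142 + 2191×0.388 = 1244.6 lb/h.
glucose fraction in n11 = 0.2760.

0.2760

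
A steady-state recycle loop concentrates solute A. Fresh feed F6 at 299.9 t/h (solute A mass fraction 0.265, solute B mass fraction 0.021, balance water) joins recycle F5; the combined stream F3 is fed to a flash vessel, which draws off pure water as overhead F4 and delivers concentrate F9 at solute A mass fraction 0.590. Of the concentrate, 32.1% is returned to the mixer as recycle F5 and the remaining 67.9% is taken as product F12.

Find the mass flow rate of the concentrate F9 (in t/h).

Overall solute A balance (none leaves overhead): solute A in fresh feed = solute A in product, i.e. 299.9×0.265 = (1−0.321)·F9·0.590.
F9 = 79.474/(0.590×0.679) = 198.38 t/h.

198.4 t/h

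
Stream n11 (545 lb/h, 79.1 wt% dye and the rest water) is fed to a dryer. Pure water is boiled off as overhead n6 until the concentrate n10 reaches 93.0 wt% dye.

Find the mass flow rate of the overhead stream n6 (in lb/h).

81.46 lb/h

dye is conserved: 545×0.791 = 431.1 lb/h all reports to the concentrate.
Concentrate = 431.1/(target fraction) = 463.54 lb/h.
Overhead = 545 − 463.54 = 81.457 lb/h.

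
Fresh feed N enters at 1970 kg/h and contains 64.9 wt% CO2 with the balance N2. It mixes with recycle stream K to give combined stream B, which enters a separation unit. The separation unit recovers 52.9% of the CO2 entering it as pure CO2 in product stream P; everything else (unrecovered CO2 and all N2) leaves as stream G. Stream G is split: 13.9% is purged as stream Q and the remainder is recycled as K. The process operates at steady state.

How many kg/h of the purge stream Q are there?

832.3 kg/h

N2 enters only via N and leaves only via the purge: 1970×0.351 = 0.139×(N2 in G), and the separation unit passes all N2, so N2 in B = N2 in G = 4974.6 kg/h.
CO2 in B: m_A = 1970×0.649 + (1−0.139)·(1−0.529)·m_A, so m_A = 1278.5/0.5945 = 2150.7 kg/h.
G = (1−0.529)×2150.7 + 4974.6 = 5987.6 kg/h.
Purge Q = 0.139×5987.6 = 832.27 kg/h.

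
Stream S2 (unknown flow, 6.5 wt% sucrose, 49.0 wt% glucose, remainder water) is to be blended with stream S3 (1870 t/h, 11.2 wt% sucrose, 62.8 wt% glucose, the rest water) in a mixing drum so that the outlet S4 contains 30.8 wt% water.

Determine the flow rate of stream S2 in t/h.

655.2 t/h

Let S2 be the unknown flow. Total out = 1870 + S2.
water balance: 486.2 + 0.445·S2 = 0.308·(1870 + S2)
(0.445 − 0.308)·S2 = 0.308×1870 − 486.2 = 89.76
S2 = 89.76 / 0.137 = 655.18 t/h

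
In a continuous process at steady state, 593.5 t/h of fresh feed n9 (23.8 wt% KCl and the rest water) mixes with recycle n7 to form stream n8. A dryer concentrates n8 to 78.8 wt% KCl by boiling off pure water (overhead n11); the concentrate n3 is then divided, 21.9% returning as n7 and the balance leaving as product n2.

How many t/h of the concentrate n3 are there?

229.5 t/h

Overall KCl balance (none leaves overhead): KCl in fresh feed = KCl in product, i.e. 593.5×0.238 = (1−0.219)·n3·0.788.
n3 = 141.25/(0.788×0.781) = 229.52 t/h.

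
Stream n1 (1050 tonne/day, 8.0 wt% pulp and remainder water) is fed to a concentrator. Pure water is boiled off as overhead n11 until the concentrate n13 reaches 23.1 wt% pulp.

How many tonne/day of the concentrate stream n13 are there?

pulp is conserved: 1050×0.080 = 84 tonne/day all reports to the concentrate.
Concentrate = 84/(target fraction) = 363.64 tonne/day.

363.6 tonne/day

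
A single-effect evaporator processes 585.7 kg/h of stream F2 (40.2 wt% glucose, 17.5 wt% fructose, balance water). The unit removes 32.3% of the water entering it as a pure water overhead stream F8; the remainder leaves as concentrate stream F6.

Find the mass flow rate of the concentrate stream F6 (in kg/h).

water entering = 585.7×0.423 = 247.75 kg/h; overhead removed = 0.323×247.75 = 80.024 kg/h.
Concentrate = 585.7 − 80.024 = 505.68 kg/h.

505.7 kg/h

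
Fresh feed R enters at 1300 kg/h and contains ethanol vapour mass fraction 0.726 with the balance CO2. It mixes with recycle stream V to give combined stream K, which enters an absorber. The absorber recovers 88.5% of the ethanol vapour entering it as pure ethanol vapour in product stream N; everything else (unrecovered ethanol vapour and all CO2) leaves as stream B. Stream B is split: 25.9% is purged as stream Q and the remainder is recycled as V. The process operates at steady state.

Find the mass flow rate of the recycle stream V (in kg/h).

CO2 enters only via R and leaves only via the purge: 1300×0.274 = 0.259×(CO2 in B), and the absorber passes all CO2, so CO2 in K = CO2 in B = 1375.3 kg/h.
ethanol vapour in K: m_A = 1300×0.726 + (1−0.259)·(1−0.885)·m_A, so m_A = 943.8/0.9148 = 1031.7 kg/h.
B = (1−0.885)×1031.7 + 1375.3 = 1493.9 kg/h.
Recycle V = (1−0.259)×1493.9 = 1107 kg/h.

1107 kg/h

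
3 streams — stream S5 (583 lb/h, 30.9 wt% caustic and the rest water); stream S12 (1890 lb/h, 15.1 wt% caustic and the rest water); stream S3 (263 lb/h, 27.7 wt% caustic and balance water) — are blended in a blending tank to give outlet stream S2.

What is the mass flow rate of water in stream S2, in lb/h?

2198 lb/h

water out = water in = 583×0.691 + 1890×0.849 + 263×0.723 = 2197.6 lb/h.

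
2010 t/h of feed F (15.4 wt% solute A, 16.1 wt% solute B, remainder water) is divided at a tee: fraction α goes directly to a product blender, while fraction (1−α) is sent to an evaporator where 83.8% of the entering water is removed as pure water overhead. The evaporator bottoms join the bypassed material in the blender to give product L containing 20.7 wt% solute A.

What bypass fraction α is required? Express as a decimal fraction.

All 2010×0.154 = 309.54 t/h of solute A reaches L, so L = 309.54/0.207 = 1495.4 t/h and vapour = 514.64 t/h.
The evaporator receives (1−α)·2010 of feed at 0.685 water and removes 0.838 of that water:
0.838×0.685×(1−α)×2010 = 514.64
(1−α) = 514.64/1153.8 = 0.4460;  α = 0.5540.

0.554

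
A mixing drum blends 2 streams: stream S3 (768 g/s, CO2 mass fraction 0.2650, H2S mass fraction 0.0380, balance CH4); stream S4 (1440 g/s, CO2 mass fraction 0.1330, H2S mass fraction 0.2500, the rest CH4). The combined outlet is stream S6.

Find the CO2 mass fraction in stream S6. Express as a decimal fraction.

0.1789

Total flow out = 768 + 1440 = 2208 g/s.
CO2 in = 768×0.265 + 1440×0.133 = 395.04 g/s.
CO2 mass fraction in S6 = 395.04/2208 = 0.1789.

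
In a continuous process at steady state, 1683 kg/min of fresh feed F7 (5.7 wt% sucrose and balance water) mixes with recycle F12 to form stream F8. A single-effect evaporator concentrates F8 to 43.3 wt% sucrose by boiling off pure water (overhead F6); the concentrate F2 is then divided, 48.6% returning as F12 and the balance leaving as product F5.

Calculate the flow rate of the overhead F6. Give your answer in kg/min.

Overall sucrose balance (none leaves overhead): sucrose in fresh feed = sucrose in product, i.e. 1683×0.057 = (1−0.486)·F2·0.433.
F2 = 95.931/(0.433×0.514) = 431.03 kg/min.
Recycle F12 = 0.486×431.03 = 209.48 kg/min.
Combined feed F8 = 1683 + 209.48 = 1892.5 kg/min.
Overhead F6 = F8 − F2 = 1892.5 − 431.03 = 1461.5 kg/min.

1461 kg/min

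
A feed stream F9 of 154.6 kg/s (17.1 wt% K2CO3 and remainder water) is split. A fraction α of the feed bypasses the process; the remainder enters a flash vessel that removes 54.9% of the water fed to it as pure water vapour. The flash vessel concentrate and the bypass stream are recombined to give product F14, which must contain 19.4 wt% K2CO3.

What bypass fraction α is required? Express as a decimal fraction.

0.740

All 154.6×0.171 = 26.437 kg/s of K2CO3 reaches F14, so F14 = 26.437/0.194 = 136.27 kg/s and vapour = 18.329 kg/s.
The evaporator receives (1−α)·154.6 of feed at 0.829 water and removes 0.549 of that water:
0.549×0.829×(1−α)×154.6 = 18.329
(1−α) = 18.329/70.362 = 0.2605;  α = 0.7395.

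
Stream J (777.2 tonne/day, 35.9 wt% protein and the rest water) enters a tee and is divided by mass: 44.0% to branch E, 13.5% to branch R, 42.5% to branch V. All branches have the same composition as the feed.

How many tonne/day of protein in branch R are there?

Branch R total = 0.135×777.2 = 104.92 tonne/day.
protein in R = 0.359×104.92 = 37.667 tonne/day.

37.67 tonne/day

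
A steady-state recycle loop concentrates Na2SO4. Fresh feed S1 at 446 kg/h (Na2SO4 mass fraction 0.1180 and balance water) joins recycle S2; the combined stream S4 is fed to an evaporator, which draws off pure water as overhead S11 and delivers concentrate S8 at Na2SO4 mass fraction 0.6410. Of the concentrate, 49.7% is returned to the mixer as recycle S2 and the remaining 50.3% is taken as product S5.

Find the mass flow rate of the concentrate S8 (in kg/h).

Overall Na2SO4 balance (none leaves overhead): Na2SO4 in fresh feed = Na2SO4 in product, i.e. 446×0.118 = (1−0.497)·S8·0.641.
S8 = 52.628/(0.641×0.503) = 163.23 kg/h.

163.2 kg/h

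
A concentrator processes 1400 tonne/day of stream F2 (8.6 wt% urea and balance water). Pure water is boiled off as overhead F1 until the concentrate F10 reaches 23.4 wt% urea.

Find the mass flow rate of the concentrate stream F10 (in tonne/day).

urea is conserved: 1400×0.086 = 120.4 tonne/day all reports to the concentrate.
Concentrate = 120.4/(target fraction) = 514.53 tonne/day.

514.5 tonne/day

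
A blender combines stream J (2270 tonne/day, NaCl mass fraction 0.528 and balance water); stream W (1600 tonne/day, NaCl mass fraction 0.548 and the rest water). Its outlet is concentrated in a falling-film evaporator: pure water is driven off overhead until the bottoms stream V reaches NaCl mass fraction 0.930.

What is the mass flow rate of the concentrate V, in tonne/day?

NaCl entering = 2270×0.528 + 1600×0.548 = 2075.4 tonne/day.
All NaCl reports to V, so V = 2075.4/0.930 = 2231.6 tonne/day.

2232 tonne/day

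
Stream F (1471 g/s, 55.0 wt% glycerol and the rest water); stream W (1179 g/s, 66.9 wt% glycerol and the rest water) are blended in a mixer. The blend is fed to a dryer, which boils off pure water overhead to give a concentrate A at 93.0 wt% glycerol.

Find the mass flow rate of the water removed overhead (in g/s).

931.9 g/s

glycerol entering = 1471×0.550 + 1179×0.669 = 1597.8 g/s.
All glycerol reports to A, so A = 1597.8/0.930 = 1718.1 g/s.
Total feed = 2650 g/s; overhead = 2650 − 1718.1 = 931.93 g/s.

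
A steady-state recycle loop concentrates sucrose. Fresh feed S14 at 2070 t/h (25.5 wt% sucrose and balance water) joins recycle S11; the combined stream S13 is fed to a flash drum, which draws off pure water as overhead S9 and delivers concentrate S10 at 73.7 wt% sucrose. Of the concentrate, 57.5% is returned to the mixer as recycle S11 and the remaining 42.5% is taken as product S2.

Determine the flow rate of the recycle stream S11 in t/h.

Overall sucrose balance (none leaves overhead): sucrose in fresh feed = sucrose in product, i.e. 2070×0.255 = (1−0.575)·S10·0.737.
S10 = 527.85/(0.737×0.425) = 1685.2 t/h.
Recycle S11 = 0.575×1685.2 = 969 t/h.

969 t/h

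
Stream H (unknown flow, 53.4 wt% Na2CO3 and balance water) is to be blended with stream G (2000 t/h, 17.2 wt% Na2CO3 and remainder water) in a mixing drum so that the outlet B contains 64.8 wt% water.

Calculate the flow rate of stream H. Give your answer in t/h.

1978 t/h

Let H be the unknown flow. Total out = 2000 + H.
water balance: 1656 + 0.466·H = 0.648·(2000 + H)
(0.466 − 0.648)·H = 0.648×2000 − 1656 = -360
H = -360 / -0.182 = 1978 t/h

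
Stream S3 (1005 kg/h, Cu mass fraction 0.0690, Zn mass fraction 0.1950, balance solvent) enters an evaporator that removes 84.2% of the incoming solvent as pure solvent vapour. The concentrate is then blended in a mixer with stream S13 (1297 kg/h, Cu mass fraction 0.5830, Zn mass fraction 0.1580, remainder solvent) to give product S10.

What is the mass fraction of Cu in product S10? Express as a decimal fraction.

0.4916

Vapour removed = 0.842×0.736×1005 = 622.81 kg/h; concentrate = 382.19 kg/h.
Cu reaching the mixer = 69.345 (from concentrate) + 1297×0.583 = 825.5 kg/h.
Product flow = 382.19 + 1297 = 1679.2 kg/h; Cu fraction = 0.4916.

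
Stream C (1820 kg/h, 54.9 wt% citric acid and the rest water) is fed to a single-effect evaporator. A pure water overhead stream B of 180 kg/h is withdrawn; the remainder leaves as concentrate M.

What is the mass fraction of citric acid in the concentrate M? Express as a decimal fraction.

citric acid is not removed: 1820×0.549 = 999.18 kg/h of citric acid enters M.
Concentrate = 1820 − 180 = 1640 kg/h.
Mass fraction = 999.18/1640 = 0.609.

0.609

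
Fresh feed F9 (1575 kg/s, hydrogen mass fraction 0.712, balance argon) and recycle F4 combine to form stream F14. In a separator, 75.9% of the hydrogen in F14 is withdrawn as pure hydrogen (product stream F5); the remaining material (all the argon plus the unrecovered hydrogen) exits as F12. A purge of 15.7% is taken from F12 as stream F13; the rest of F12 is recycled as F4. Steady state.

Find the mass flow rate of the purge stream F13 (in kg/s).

506.8 kg/s

argon enters only via F9 and leaves only via the purge: 1575×0.288 = 0.157×(argon in F12), and the separator passes all argon, so argon in F14 = argon in F12 = 2889.2 kg/s.
hydrogen in F14: m_A = 1575×0.712 + (1−0.157)·(1−0.759)·m_A, so m_A = 1121.4/0.7968 = 1407.3 kg/s.
F12 = (1−0.759)×1407.3 + 2889.2 = 3228.3 kg/s.
Purge F13 = 0.157×3228.3 = 506.85 kg/s.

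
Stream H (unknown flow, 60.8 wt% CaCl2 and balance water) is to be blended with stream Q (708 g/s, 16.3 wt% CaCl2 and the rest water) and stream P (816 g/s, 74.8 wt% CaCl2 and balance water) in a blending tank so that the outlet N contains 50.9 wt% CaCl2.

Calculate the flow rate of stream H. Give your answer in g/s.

504.5 g/s

Let H be the unknown flow. Total out = 1524 + H.
CaCl2 balance: 725.77 + 0.608·H = 0.509·(1524 + H)
(0.608 − 0.509)·H = 0.509×1524 − 725.77 = 49.944
H = 49.944 / 0.099 = 504.48 g/s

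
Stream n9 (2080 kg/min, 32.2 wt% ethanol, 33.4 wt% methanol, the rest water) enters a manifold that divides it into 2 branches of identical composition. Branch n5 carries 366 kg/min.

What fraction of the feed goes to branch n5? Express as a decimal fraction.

0.176

Fraction to n5 = 366/2080 = 0.1760.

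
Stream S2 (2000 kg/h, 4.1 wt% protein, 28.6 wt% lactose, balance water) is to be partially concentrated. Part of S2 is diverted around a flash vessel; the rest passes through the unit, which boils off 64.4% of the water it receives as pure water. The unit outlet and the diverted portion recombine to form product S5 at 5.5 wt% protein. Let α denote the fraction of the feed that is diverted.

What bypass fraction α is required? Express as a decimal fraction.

All 2000×0.041 = 82 kg/h of protein reaches S5, so S5 = 82/0.055 = 1490.9 kg/h and vapour = 509.09 kg/h.
The evaporator receives (1−α)·2000 of feed at 0.673 water and removes 0.644 of that water:
0.644×0.673×(1−α)×2000 = 509.09
(1−α) = 509.09/866.82 = 0.5873;  α = 0.4127.

0.413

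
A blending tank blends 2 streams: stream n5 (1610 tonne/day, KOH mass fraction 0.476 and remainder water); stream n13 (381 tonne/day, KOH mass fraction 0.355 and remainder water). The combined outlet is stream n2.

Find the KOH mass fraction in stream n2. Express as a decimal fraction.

0.453

Total flow out = 1610 + 381 = 1991 tonne/day.
KOH in = 1610×0.476 + 381×0.355 = 901.62 tonne/day.
KOH mass fraction in n2 = 901.62/1991 = 0.453.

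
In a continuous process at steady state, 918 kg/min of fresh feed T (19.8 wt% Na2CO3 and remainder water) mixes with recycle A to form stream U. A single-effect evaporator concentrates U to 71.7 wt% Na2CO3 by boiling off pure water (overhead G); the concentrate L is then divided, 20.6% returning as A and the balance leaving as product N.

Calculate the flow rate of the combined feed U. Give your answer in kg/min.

Overall Na2CO3 balance (none leaves overhead): Na2CO3 in fresh feed = Na2CO3 in product, i.e. 918×0.198 = (1−0.206)·L·0.717.
L = 181.76/(0.717×0.794) = 319.28 kg/min.
Recycle A = 0.206×319.28 = 65.771 kg/min.
Combined feed U = 918 + 65.771 = 983.77 kg/min.

983.8 kg/min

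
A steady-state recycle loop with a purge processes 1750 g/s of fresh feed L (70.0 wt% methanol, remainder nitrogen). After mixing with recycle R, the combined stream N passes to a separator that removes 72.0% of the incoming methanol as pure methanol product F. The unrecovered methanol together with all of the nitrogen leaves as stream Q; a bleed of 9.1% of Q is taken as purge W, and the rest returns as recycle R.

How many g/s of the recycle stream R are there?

5662 g/s

nitrogen enters only via L and leaves only via the purge: 1750×0.300 = 0.091×(nitrogen in Q), and the separator passes all nitrogen, so nitrogen in N = nitrogen in Q = 5769.2 g/s.
methanol in N: m_A = 1750×0.700 + (1−0.091)·(1−0.720)·m_A, so m_A = 1225/0.7455 = 1643.2 g/s.
Q = (1−0.720)×1643.2 + 5769.2 = 6229.3 g/s.
Recycle R = (1−0.091)×6229.3 = 5662.5 g/s.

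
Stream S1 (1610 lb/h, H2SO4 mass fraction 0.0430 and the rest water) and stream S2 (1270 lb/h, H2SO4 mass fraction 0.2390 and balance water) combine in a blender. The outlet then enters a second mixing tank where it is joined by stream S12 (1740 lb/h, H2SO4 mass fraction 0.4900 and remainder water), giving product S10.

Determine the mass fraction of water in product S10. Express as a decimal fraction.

Overall, product flow = 4620 lb/h.
water in = 1610×0.957 + 1270×0.761 + 1740×0.510 = 3394.6 lb/h.
water fraction in S10 = 0.7348.

0.7348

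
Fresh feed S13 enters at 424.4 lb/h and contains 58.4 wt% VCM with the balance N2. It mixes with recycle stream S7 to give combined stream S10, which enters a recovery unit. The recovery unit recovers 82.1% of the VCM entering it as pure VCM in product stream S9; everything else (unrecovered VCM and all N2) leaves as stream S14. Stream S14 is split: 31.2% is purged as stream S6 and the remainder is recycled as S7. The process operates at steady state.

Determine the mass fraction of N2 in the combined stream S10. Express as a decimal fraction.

N2 enters only via S13 and leaves only via the purge: 424.4×0.416 = 0.312×(N2 in S14), and the recovery unit passes all N2, so N2 in S10 = N2 in S14 = 565.87 lb/h.
VCM in S10: m_A = 424.4×0.584 + (1−0.312)·(1−0.821)·m_A, so m_A = 247.85/0.8768 = 282.66 lb/h.
S10 = 282.66 + 565.87 = 848.53 lb/h.
N2 fraction in S10 = 565.87/848.53 = 0.6669.

0.6669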